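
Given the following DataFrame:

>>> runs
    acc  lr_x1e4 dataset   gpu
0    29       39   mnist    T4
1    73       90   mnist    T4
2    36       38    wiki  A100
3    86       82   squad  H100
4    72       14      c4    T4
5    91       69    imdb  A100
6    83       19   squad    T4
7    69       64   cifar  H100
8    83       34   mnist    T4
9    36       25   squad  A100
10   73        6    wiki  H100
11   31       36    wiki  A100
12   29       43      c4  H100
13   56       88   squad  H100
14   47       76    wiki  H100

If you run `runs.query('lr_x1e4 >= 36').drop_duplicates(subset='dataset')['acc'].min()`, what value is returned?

filter rows where lr_x1e4 >= 36:
    acc  lr_x1e4 dataset   gpu
0    29       39   mnist    T4
1    73       90   mnist    T4
2    36       38    wiki  A100
3    86       82   squad  H100
5    91       69    imdb  A100
7    69       64   cifar  H100
11   31       36    wiki  A100
12   29       43      c4  H100
13   56       88   squad  H100
14   47       76    wiki  H100
drop duplicate dataset (keep=first):
    acc  lr_x1e4 dataset   gpu
0    29       39   mnist    T4
2    36       38    wiki  A100
3    86       82   squad  H100
5    91       69    imdb  A100
7    69       64   cifar  H100
12   29       43      c4  H100
Reading off the min of column 'acc', we get 29.

29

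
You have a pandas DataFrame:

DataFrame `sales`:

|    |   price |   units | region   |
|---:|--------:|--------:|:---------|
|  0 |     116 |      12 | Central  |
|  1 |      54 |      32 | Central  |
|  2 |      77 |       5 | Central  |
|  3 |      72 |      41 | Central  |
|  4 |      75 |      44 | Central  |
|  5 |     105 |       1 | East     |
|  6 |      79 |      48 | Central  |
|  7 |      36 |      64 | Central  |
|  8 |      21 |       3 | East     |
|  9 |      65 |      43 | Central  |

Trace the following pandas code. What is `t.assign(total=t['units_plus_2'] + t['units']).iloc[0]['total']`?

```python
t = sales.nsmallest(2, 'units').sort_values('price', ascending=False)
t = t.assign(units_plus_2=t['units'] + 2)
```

take 2 rows with smallest units:
   price  units region
5    105      1   East
8     21      3   East
sort by price descending:
   price  units region
5    105      1   East
8     21      3   East
add column units_plus_2 = t['units'] + 2:
   price  units region  units_plus_2
5    105      1   East             3
8     21      3   East             5
add column total = t['units_plus_2'] + t['units']:
   price  units region  units_plus_2  total
5    105      1   East             3      4
8     21      3   East             5      8
Finally, value at position 0, column 'total' = 4.

4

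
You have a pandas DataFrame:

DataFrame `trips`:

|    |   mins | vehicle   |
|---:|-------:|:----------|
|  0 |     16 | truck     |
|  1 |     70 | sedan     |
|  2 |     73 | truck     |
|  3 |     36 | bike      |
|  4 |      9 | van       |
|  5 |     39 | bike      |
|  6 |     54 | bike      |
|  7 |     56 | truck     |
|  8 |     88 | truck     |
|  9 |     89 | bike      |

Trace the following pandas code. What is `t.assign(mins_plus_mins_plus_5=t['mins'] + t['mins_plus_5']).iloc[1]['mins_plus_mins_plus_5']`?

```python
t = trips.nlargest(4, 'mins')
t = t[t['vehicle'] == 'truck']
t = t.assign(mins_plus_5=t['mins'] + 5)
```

take 4 rows with largest mins:
   mins vehicle
9    89    bike
8    88   truck
2    73   truck
1    70   sedan
filter rows where vehicle == 'truck':
   mins vehicle
8    88   truck
2    73   truck
add column mins_plus_5 = t['mins'] + 5:
   mins vehicle  mins_plus_5
8    88   truck           93
2    73   truck           78
add column mins_plus_mins_plus_5 = t['mins'] + t['mins_plus_5']:
   mins vehicle  mins_plus_5  mins_plus_mins_plus_5
8    88   truck           93                    181
2    73   truck           78                    151

151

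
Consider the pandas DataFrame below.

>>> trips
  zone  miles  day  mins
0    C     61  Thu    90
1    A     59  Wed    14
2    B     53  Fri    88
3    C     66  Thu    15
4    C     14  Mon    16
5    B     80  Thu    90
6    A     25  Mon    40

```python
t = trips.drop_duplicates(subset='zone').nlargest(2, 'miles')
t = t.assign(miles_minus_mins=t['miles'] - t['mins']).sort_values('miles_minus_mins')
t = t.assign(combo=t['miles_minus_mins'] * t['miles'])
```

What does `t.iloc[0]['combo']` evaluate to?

drop duplicate zone (keep=first):
  zone  miles  day  mins
0    C     61  Thu    90
1    A     59  Wed    14
2    B     53  Fri    88
take 2 rows with largest miles:
  zone  miles  day  mins
0    C     61  Thu    90
1    A     59  Wed    14
add column miles_minus_mins = t['miles'] - t['mins']:
  zone  miles  day  mins  miles_minus_mins
0    C     61  Thu    90               -29
1    A     59  Wed    14                45
sort by miles_minus_mins:
  zone  miles  day  mins  miles_minus_mins
0    C     61  Thu    90               -29
1    A     59  Wed    14                45
add column combo = t['miles_minus_mins'] * t['miles']:
  zone  miles  day  mins  miles_minus_mins  combo
0    C     61  Thu    90               -29  -1769
1    A     59  Wed    14                45   2655
So iloc[0]['combo'] = -1769.

-1769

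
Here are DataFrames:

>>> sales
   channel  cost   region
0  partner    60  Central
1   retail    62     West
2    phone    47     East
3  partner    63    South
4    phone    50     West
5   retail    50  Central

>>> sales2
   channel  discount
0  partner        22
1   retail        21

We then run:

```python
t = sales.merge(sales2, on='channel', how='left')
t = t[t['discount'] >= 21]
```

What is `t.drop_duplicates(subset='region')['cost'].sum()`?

185

merge on 'channel' (how='left') → 6 rows:
   channel  cost   region  discount
0  partner    60  Central      22.0
1   retail    62     West      21.0
2    phone    47     East       NaN
3  partner    63    South      22.0
4    phone    50     West       NaN
5   retail    50  Central      21.0
filter rows where discount >= 21:
   channel  cost   region  discount
0  partner    60  Central      22.0
1   retail    62     West      21.0
3  partner    63    South      22.0
5   retail    50  Central      21.0
drop duplicate region (keep=first):
   channel  cost   region  discount
0  partner    60  Central      22.0
1   retail    62     West      21.0
3  partner    63    South      22.0
The sum of column 'cost' is 185.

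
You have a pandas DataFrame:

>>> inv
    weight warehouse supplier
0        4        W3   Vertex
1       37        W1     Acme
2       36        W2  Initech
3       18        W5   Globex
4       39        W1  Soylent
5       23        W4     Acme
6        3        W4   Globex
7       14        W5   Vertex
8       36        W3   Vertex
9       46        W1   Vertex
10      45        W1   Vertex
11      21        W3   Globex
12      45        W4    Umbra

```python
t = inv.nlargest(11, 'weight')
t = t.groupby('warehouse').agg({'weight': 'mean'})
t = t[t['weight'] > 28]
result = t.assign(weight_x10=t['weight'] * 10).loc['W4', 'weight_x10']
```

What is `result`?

take 11 rows with largest weight:
    weight warehouse supplier
9       46        W1   Vertex
10      45        W1   Vertex
12      45        W4    Umbra
4       39        W1  Soylent
1       37        W1     Acme
2       36        W2  Initech
8       36        W3   Vertex
5       23        W4     Acme
11      21        W3   Globex
3       18        W5   Globex
7       14        W5   Vertex
group by warehouse, mean of weight:
           weight
warehouse        
W1          41.75
W2          36.00
W3          28.50
W4          34.00
W5          16.00
filter rows where weight > 28:
           weight
warehouse        
W1          41.75
W2          36.00
W3          28.50
W4          34.00
add column weight_x10 = t['weight'] * 10:
           weight  weight_x10
warehouse                    
W1          41.75       417.5
W2          36.00       360.0
W3          28.50       285.0
W4          34.00       340.0

340.0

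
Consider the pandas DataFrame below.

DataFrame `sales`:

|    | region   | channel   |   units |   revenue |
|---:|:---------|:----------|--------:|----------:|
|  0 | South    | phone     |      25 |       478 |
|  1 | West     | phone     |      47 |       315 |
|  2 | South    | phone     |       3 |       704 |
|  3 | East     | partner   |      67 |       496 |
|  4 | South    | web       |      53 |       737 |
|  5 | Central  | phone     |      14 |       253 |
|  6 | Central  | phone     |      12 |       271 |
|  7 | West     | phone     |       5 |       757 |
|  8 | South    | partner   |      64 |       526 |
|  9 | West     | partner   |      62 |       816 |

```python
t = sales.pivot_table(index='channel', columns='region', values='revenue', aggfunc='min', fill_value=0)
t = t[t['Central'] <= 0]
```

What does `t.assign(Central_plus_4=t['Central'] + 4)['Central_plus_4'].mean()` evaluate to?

pivot: rows=channel, cols=region, min(revenue):
region   Central  East  South  West
channel                            
partner        0   496    526   816
phone        253     0    478   315
web            0     0    737     0
filter rows where Central <= 0:
region   Central  East  South  West
channel                            
partner        0   496    526   816
web            0     0    737     0
add column Central_plus_4 = t['Central'] + 4:
region   Central  East  South  West  Central_plus_4
channel                                            
partner        0   496    526   816               4
web            0     0    737     0               4
Hence 4.0.

4.0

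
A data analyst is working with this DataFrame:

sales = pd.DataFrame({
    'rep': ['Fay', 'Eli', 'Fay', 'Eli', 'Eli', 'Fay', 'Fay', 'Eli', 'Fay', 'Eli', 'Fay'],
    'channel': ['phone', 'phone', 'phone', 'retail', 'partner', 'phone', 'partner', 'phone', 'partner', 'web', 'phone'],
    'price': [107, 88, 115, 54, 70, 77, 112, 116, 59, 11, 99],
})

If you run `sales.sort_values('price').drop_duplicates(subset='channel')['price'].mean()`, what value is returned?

sort by price:
    rep  channel  price
9   Eli      web     11
3   Eli   retail     54
8   Fay  partner     59
4   Eli  partner     70
5   Fay    phone     77
1   Eli    phone     88
10  Fay    phone     99
0   Fay    phone    107
6   Fay  partner    112
2   Fay    phone    115
7   Eli    phone    116
drop duplicate channel (keep=first):
   rep  channel  price
9  Eli      web     11
3  Eli   retail     54
8  Fay  partner     59
5  Fay    phone     77
Hence 50.25.

50.25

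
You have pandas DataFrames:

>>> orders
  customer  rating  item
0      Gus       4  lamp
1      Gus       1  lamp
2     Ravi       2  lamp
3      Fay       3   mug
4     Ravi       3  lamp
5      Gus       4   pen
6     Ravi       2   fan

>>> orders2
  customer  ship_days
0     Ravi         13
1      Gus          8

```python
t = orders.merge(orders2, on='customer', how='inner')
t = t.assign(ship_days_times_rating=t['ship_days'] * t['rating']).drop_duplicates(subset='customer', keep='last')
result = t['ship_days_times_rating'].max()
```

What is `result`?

merge on 'customer' (how='inner') → 6 rows:
  customer  rating  item  ship_days
0      Gus       4  lamp          8
1      Gus       1  lamp          8
2     Ravi       2  lamp         13
3     Ravi       3  lamp         13
4      Gus       4   pen          8
5     Ravi       2   fan         13
add column ship_days_times_rating = t['ship_days'] * t['rating']:
  customer  rating  item  ship_days  ship_days_times_rating
0      Gus       4  lamp          8                      32
1      Gus       1  lamp          8                       8
2     Ravi       2  lamp         13                      26
3     Ravi       3  lamp         13                      39
4      Gus       4   pen          8                      32
5     Ravi       2   fan         13                      26
drop duplicate customer (keep=last):
  customer  rating item  ship_days  ship_days_times_rating
4      Gus       4  pen          8                      32
5     Ravi       2  fan         13                      26
Finally, max of column 'ship_days_times_rating' = 32.

32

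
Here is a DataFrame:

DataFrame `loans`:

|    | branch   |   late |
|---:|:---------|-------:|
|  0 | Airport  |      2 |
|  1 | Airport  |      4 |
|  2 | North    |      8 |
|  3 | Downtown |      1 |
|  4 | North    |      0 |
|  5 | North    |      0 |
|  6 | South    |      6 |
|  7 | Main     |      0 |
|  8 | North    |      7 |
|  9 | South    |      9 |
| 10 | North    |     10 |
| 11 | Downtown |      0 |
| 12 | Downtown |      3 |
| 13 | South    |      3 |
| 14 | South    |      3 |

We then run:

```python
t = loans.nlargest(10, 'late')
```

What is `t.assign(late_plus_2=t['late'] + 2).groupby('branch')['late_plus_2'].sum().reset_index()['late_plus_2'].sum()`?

take 10 rows with largest late:
      branch  late
10     North    10
9      South     9
2      North     8
8      North     7
6      South     6
1    Airport     4
12  Downtown     3
13     South     3
14     South     3
0    Airport     2
add column late_plus_2 = t['late'] + 2:
      branch  late  late_plus_2
10     North    10           12
9      South     9           11
2      North     8           10
8      North     7            9
6      South     6            8
1    Airport     4            6
12  Downtown     3            5
13     South     3            5
14     South     3            5
0    Airport     2            4
group by branch, sum of late_plus_2:
branch
Airport     10
Downtown     5
North       31
South       29
Name: late_plus_2, dtype: int64
reset_index():
     branch  late_plus_2
0   Airport           10
1  Downtown            5
2     North           31
3     South           29
Reading off the sum of column 'late_plus_2', we get 75.

75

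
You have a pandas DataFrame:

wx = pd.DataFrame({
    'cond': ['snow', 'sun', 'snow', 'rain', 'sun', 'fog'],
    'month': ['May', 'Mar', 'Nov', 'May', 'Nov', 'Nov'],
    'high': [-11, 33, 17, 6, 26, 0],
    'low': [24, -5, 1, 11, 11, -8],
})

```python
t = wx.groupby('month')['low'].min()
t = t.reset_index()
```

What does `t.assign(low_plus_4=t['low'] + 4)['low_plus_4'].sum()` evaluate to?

10

group by month, min of low:
month
Mar    -5
May    11
Nov    -8
Name: low, dtype: int64
reset_index():
  month  low
0   Mar   -5
1   May   11
2   Nov   -8
add column low_plus_4 = t['low'] + 4:
  month  low  low_plus_4
0   Mar   -5          -1
1   May   11          15
2   Nov   -8          -4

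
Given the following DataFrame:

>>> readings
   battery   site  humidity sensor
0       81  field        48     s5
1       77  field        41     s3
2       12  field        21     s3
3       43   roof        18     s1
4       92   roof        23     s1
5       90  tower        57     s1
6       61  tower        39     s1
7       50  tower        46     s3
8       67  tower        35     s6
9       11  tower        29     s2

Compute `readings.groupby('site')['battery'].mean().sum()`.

179.966666667

group by site, mean of battery:
site
field    56.666667
roof     67.500000
tower    55.800000
Name: battery, dtype: float64
sum of the resulting series → 179.966666667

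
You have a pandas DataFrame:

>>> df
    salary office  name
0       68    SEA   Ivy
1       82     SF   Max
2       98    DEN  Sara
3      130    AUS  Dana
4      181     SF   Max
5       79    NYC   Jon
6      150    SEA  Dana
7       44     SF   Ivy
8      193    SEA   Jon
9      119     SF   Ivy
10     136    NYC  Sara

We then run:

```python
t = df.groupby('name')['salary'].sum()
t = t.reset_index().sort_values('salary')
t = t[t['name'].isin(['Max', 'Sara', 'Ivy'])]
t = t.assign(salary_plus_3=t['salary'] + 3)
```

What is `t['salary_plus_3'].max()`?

group by name, sum of salary:
name
Dana    280
Ivy     231
Jon     272
Max     263
Sara    234
Name: salary, dtype: int64
reset_index():
   name  salary
0  Dana     280
1   Ivy     231
2   Jon     272
3   Max     263
4  Sara     234
sort by salary:
   name  salary
1   Ivy     231
4  Sara     234
3   Max     263
2   Jon     272
0  Dana     280
filter rows where name in ['Max', 'Sara', 'Ivy']:
   name  salary
1   Ivy     231
4  Sara     234
3   Max     263
add column salary_plus_3 = t['salary'] + 3:
   name  salary  salary_plus_3
1   Ivy     231            234
4  Sara     234            237
3   Max     263            266
max of column 'salary_plus_3' → 266

266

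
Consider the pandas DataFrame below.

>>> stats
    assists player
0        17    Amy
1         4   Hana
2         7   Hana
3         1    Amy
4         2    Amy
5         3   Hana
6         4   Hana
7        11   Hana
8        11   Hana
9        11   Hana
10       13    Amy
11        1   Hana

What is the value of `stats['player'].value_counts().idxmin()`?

Amy

value_counts of player:
player
Hana    8
Amy     4
Name: count, dtype: int64
Hence Amy.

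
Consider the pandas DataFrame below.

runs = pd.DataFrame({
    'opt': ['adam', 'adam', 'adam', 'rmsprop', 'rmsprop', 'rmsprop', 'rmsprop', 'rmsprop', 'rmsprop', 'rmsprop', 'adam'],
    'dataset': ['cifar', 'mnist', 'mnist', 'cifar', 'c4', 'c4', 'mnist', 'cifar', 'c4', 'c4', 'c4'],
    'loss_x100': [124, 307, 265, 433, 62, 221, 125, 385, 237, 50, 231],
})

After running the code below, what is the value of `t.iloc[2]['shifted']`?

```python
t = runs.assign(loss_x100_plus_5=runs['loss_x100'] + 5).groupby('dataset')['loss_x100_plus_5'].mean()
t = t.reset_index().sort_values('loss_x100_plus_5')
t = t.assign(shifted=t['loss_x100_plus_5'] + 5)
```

add column loss_x100_plus_5 = runs['loss_x100'] + 5:
        opt dataset  loss_x100  loss_x100_plus_5
0      adam   cifar        124               129
1      adam   mnist        307               312
2      adam   mnist        265               270
3   rmsprop   cifar        433               438
4   rmsprop      c4         62                67
5   rmsprop      c4        221               226
6   rmsprop   mnist        125               130
7   rmsprop   cifar        385               390
8   rmsprop      c4        237               242
9   rmsprop      c4         50                55
10     adam      c4        231               236
group by dataset, mean of loss_x100_plus_5:
dataset
c4       165.200000
cifar    319.000000
mnist    237.333333
Name: loss_x100_plus_5, dtype: float64
reset_index():
  dataset  loss_x100_plus_5
0      c4        165.200000
1   cifar        319.000000
2   mnist        237.333333
sort by loss_x100_plus_5:
  dataset  loss_x100_plus_5
0      c4        165.200000
2   mnist        237.333333
1   cifar        319.000000
add column shifted = t['loss_x100_plus_5'] + 5:
  dataset  loss_x100_plus_5     shifted
0      c4        165.200000  170.200000
2   mnist        237.333333  242.333333
1   cifar        319.000000  324.000000
Finally, value at position 2, column 'shifted' = 324.0.

324.0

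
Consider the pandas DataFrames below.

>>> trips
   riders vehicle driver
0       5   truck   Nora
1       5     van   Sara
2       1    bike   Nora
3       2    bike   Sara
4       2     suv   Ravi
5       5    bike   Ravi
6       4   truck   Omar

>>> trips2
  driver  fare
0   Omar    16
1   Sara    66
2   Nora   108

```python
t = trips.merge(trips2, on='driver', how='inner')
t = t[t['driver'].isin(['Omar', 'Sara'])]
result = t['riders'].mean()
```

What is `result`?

merge on 'driver' (how='inner') → 5 rows:
   riders vehicle driver  fare
0       5   truck   Nora   108
1       5     van   Sara    66
2       1    bike   Nora   108
3       2    bike   Sara    66
4       4   truck   Omar    16
filter rows where driver in ['Omar', 'Sara']:
   riders vehicle driver  fare
1       5     van   Sara    66
3       2    bike   Sara    66
4       4   truck   Omar    16
Then the mean of column 'riders': 3.66666666667

3.66666666667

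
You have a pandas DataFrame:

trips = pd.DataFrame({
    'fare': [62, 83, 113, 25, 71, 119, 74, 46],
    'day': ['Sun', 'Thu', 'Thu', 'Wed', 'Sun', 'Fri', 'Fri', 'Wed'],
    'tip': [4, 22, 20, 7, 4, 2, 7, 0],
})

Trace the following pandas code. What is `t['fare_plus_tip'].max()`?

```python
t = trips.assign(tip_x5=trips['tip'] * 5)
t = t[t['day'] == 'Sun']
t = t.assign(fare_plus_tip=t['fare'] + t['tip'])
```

75

add column tip_x5 = trips['tip'] * 5:
   fare  day  tip  tip_x5
0    62  Sun    4      20
1    83  Thu   22     110
2   113  Thu   20     100
3    25  Wed    7      35
4    71  Sun    4      20
5   119  Fri    2      10
6    74  Fri    7      35
7    46  Wed    0       0
filter rows where day == 'Sun':
   fare  day  tip  tip_x5
0    62  Sun    4      20
4    71  Sun    4      20
add column fare_plus_tip = t['fare'] + t['tip']:
   fare  day  tip  tip_x5  fare_plus_tip
0    62  Sun    4      20             66
4    71  Sun    4      20             75
Finally, max of column 'fare_plus_tip' = 75.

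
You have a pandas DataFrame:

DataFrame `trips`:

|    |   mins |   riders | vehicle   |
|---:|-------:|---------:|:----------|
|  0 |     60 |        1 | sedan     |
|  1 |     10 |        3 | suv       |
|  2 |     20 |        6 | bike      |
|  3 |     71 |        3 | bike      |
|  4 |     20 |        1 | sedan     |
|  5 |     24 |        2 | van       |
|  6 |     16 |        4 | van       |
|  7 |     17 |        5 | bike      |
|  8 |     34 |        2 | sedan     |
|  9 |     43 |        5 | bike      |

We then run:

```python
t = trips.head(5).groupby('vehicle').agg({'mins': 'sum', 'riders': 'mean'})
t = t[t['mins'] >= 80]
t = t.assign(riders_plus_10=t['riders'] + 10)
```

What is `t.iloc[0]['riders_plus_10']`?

take first 5 rows:
   mins  riders vehicle
0    60       1   sedan
1    10       3     suv
2    20       6    bike
3    71       3    bike
4    20       1   sedan
group by vehicle: sum(mins), mean(riders):
         mins  riders
vehicle              
bike       91     4.5
sedan      80     1.0
suv        10     3.0
filter rows where mins >= 80:
         mins  riders
vehicle              
bike       91     4.5
sedan      80     1.0
add column riders_plus_10 = t['riders'] + 10:
         mins  riders  riders_plus_10
vehicle                              
bike       91     4.5            14.5
sedan      80     1.0            11.0
Then the value at position 0, column 'riders_plus_10': 14.5

14.5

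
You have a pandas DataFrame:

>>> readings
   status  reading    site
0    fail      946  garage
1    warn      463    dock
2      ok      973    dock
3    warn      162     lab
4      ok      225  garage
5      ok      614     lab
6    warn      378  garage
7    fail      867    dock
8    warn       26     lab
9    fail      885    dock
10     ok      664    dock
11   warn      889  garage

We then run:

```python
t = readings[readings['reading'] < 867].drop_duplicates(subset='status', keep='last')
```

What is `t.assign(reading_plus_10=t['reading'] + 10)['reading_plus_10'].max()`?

filter rows where reading < 867:
   status  reading    site
1    warn      463    dock
3    warn      162     lab
4      ok      225  garage
5      ok      614     lab
6    warn      378  garage
8    warn       26     lab
10     ok      664    dock
drop duplicate status (keep=last):
   status  reading  site
8    warn       26   lab
10     ok      664  dock
add column reading_plus_10 = t['reading'] + 10:
   status  reading  site  reading_plus_10
8    warn       26   lab               36
10     ok      664  dock              674

674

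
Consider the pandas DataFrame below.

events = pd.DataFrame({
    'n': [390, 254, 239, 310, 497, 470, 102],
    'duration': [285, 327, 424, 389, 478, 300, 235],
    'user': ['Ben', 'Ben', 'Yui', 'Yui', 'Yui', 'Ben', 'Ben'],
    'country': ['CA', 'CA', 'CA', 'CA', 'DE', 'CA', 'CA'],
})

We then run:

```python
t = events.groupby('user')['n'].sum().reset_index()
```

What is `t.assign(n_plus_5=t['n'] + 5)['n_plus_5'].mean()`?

group by user, sum of n:
user
Ben    1216
Yui    1046
Name: n, dtype: int64
reset_index():
  user     n
0  Ben  1216
1  Yui  1046
add column n_plus_5 = t['n'] + 5:
  user     n  n_plus_5
0  Ben  1216      1221
1  Yui  1046      1051
The mean of column 'n_plus_5' is 1136.0.

1136.0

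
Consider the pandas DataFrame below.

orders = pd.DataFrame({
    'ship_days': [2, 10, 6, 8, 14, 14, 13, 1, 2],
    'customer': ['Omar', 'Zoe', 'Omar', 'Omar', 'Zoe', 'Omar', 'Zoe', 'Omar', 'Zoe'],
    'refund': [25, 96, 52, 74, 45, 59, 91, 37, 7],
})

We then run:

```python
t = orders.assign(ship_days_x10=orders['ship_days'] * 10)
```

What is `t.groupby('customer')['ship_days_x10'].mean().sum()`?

add column ship_days_x10 = orders['ship_days'] * 10:
   ship_days customer  refund  ship_days_x10
0          2     Omar      25             20
1         10      Zoe      96            100
2          6     Omar      52             60
3          8     Omar      74             80
4         14      Zoe      45            140
5         14     Omar      59            140
6         13      Zoe      91            130
7          1     Omar      37             10
8          2      Zoe       7             20
group by customer, mean of ship_days_x10:
customer
Omar    62.0
Zoe     97.5
Name: ship_days_x10, dtype: float64
Finally, sum of the resulting series = 159.5.

159.5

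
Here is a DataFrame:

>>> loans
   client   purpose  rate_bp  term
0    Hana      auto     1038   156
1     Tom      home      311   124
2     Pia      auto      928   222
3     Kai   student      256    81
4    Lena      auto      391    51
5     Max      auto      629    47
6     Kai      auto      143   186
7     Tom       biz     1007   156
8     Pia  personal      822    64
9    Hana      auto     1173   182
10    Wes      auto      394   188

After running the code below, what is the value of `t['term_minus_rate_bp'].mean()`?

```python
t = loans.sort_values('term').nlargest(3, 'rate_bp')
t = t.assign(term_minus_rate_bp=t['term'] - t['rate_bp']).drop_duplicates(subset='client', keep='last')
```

sort by term:
   client   purpose  rate_bp  term
5     Max      auto      629    47
4    Lena      auto      391    51
8     Pia  personal      822    64
3     Kai   student      256    81
1     Tom      home      311   124
0    Hana      auto     1038   156
7     Tom       biz     1007   156
9    Hana      auto     1173   182
6     Kai      auto      143   186
10    Wes      auto      394   188
2     Pia      auto      928   222
take 3 rows with largest rate_bp:
  client purpose  rate_bp  term
9   Hana    auto     1173   182
0   Hana    auto     1038   156
7    Tom     biz     1007   156
add column term_minus_rate_bp = t['term'] - t['rate_bp']:
  client purpose  rate_bp  term  term_minus_rate_bp
9   Hana    auto     1173   182                -991
0   Hana    auto     1038   156                -882
7    Tom     biz     1007   156                -851
drop duplicate client (keep=last):
  client purpose  rate_bp  term  term_minus_rate_bp
0   Hana    auto     1038   156                -882
7    Tom     biz     1007   156                -851
Reading off the mean of column 'term_minus_rate_bp', we get -866.5.

-866.5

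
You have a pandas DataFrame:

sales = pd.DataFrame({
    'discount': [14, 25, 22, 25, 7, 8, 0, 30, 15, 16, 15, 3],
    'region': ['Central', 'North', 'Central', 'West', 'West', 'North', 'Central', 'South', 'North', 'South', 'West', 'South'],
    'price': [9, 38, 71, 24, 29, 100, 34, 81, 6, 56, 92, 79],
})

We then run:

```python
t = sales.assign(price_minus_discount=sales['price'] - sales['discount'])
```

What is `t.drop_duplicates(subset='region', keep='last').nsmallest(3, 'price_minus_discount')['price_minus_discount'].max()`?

add column price_minus_discount = sales['price'] - sales['discount']:
    discount   region  price  price_minus_discount
0         14  Central      9                    -5
1         25    North     38                    13
2         22  Central     71                    49
3         25     West     24                    -1
4          7     West     29                    22
5          8    North    100                    92
6          0  Central     34                    34
7         30    South     81                    51
8         15    North      6                    -9
9         16    South     56                    40
10        15     West     92                    77
11         3    South     79                    76
drop duplicate region (keep=last):
    discount   region  price  price_minus_discount
6          0  Central     34                    34
8         15    North      6                    -9
10        15     West     92                    77
11         3    South     79                    76
take 3 rows with smallest price_minus_discount:
    discount   region  price  price_minus_discount
8         15    North      6                    -9
6          0  Central     34                    34
11         3    South     79                    76

76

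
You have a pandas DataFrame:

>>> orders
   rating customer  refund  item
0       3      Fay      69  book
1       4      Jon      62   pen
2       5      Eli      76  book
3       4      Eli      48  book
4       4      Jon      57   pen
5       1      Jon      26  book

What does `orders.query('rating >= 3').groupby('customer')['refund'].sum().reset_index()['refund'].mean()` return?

filter rows where rating >= 3:
   rating customer  refund  item
0       3      Fay      69  book
1       4      Jon      62   pen
2       5      Eli      76  book
3       4      Eli      48  book
4       4      Jon      57   pen
group by customer, sum of refund:
customer
Eli    124
Fay     69
Jon    119
Name: refund, dtype: int64
reset_index():
  customer  refund
0      Eli     124
1      Fay      69
2      Jon     119
mean of column 'refund' → 104.0

104.0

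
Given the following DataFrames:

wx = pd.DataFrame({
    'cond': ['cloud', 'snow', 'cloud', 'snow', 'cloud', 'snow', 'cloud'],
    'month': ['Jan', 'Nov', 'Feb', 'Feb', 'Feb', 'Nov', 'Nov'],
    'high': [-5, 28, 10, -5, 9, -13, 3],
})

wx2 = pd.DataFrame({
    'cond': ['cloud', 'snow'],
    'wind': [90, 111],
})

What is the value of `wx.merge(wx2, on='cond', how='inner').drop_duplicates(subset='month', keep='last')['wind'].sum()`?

270

merge on 'cond' (how='inner') → 7 rows:
    cond month  high  wind
0  cloud   Jan    -5    90
1   snow   Nov    28   111
2  cloud   Feb    10    90
3   snow   Feb    -5   111
4  cloud   Feb     9    90
5   snow   Nov   -13   111
6  cloud   Nov     3    90
drop duplicate month (keep=last):
    cond month  high  wind
0  cloud   Jan    -5    90
4  cloud   Feb     9    90
6  cloud   Nov     3    90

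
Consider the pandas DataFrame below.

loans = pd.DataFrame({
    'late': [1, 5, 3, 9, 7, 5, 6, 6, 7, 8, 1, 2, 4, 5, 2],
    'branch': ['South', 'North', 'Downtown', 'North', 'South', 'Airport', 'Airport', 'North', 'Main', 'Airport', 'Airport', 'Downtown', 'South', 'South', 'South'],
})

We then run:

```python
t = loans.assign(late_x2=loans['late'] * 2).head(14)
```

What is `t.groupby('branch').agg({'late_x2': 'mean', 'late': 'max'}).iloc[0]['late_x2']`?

add column late_x2 = loans['late'] * 2:
    late    branch  late_x2
0      1     South        2
1      5     North       10
2      3  Downtown        6
3      9     North       18
4      7     South       14
5      5   Airport       10
6      6   Airport       12
7      6     North       12
8      7      Main       14
9      8   Airport       16
10     1   Airport        2
11     2  Downtown        4
12     4     South        8
13     5     South       10
14     2     South        4
take first 14 rows:
    late    branch  late_x2
0      1     South        2
1      5     North       10
2      3  Downtown        6
3      9     North       18
4      7     South       14
5      5   Airport       10
6      6   Airport       12
7      6     North       12
8      7      Main       14
9      8   Airport       16
10     1   Airport        2
11     2  Downtown        4
12     4     South        8
13     5     South       10
group by branch: mean(late_x2), max(late):
            late_x2  late
branch                   
Airport   10.000000     8
Downtown   5.000000     3
Main      14.000000     7
North     13.333333     9
South      8.500000     7
So iloc[0]['late_x2'] = 10.0.

10.0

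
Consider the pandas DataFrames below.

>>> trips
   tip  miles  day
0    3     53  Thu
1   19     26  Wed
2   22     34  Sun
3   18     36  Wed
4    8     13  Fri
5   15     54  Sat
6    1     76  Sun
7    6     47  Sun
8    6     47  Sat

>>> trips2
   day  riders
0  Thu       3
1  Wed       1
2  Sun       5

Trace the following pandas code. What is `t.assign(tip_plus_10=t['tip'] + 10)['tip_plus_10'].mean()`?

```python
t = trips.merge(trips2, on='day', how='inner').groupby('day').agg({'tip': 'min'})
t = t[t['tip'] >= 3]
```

20.5

merge on 'day' (how='inner') → 6 rows:
   tip  miles  day  riders
0    3     53  Thu       3
1   19     26  Wed       1
2   22     34  Sun       5
3   18     36  Wed       1
4    1     76  Sun       5
5    6     47  Sun       5
group by day, min of tip:
     tip
day     
Sun    1
Thu    3
Wed   18
filter rows where tip >= 3:
     tip
day     
Thu    3
Wed   18
add column tip_plus_10 = t['tip'] + 10:
     tip  tip_plus_10
day                  
Thu    3           13
Wed   18           28
Finally, mean of column 'tip_plus_10' = 20.5.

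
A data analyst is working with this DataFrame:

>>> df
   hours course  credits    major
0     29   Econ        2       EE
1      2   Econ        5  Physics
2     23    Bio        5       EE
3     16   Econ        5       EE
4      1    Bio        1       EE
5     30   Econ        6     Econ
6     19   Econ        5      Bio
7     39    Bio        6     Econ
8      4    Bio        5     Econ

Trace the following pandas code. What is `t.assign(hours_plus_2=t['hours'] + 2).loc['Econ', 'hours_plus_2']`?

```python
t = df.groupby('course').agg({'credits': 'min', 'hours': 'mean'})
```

group by course: min(credits), mean(hours):
        credits  hours
course                
Bio           1  16.75
Econ          2  19.20
add column hours_plus_2 = t['hours'] + 2:
        credits  hours  hours_plus_2
course                              
Bio           1  16.75         18.75
Econ          2  19.20         21.20
value at row 'Econ', column 'hours_plus_2' → 21.2

21.2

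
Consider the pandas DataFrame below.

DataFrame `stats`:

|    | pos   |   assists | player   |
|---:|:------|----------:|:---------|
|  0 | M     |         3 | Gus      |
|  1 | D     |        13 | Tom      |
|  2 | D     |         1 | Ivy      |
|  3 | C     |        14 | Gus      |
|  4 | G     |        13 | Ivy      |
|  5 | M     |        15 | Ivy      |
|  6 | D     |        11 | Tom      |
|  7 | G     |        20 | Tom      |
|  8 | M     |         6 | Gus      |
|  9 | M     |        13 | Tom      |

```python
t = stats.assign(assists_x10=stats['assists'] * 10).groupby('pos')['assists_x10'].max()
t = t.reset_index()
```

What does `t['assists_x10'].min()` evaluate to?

130

add column assists_x10 = stats['assists'] * 10:
  pos  assists player  assists_x10
0   M        3    Gus           30
1   D       13    Tom          130
2   D        1    Ivy           10
3   C       14    Gus          140
4   G       13    Ivy          130
5   M       15    Ivy          150
6   D       11    Tom          110
7   G       20    Tom          200
8   M        6    Gus           60
9   M       13    Tom          130
group by pos, max of assists_x10:
pos
C    140
D    130
G    200
M    150
Name: assists_x10, dtype: int64
reset_index():
  pos  assists_x10
0   C          140
1   D          130
2   G          200
3   M          150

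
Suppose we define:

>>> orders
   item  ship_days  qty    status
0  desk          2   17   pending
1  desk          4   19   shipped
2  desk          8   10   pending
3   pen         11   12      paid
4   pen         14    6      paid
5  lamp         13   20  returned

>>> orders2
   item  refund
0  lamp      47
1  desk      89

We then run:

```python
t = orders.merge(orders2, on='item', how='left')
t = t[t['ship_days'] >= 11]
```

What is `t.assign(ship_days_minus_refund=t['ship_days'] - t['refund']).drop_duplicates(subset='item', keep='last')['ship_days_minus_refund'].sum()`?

-34.0

merge on 'item' (how='left') → 6 rows:
   item  ship_days  qty    status  refund
0  desk          2   17   pending    89.0
1  desk          4   19   shipped    89.0
2  desk          8   10   pending    89.0
3   pen         11   12      paid     NaN
4   pen         14    6      paid     NaN
5  lamp         13   20  returned    47.0
filter rows where ship_days >= 11:
   item  ship_days  qty    status  refund
3   pen         11   12      paid     NaN
4   pen         14    6      paid     NaN
5  lamp         13   20  returned    47.0
add column ship_days_minus_refund = t['ship_days'] - t['refund']:
   item  ship_days  qty    status  refund  ship_days_minus_refund
3   pen         11   12      paid     NaN                     NaN
4   pen         14    6      paid     NaN                     NaN
5  lamp         13   20  returned    47.0                   -34.0
drop duplicate item (keep=last):
   item  ship_days  qty    status  refund  ship_days_minus_refund
4   pen         14    6      paid     NaN                     NaN
5  lamp         13   20  returned    47.0                   -34.0
Then the sum of column 'ship_days_minus_refund': -34.0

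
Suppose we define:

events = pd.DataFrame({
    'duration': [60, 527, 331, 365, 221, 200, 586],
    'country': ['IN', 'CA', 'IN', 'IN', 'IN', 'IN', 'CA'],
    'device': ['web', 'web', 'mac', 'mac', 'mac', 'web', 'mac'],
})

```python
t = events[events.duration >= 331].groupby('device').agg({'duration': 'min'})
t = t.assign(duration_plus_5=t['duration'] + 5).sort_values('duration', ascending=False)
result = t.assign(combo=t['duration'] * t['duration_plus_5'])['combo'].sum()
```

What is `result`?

391580

filter rows where duration >= 331:
   duration country device
1       527      CA    web
2       331      IN    mac
3       365      IN    mac
6       586      CA    mac
group by device, min of duration:
        duration
device          
mac          331
web          527
add column duration_plus_5 = t['duration'] + 5:
        duration  duration_plus_5
device                           
mac          331              336
web          527              532
sort by duration descending:
        duration  duration_plus_5
device                           
web          527              532
mac          331              336
add column combo = t['duration'] * t['duration_plus_5']:
        duration  duration_plus_5   combo
device                                   
web          527              532  280364
mac          331              336  111216
Reading off the sum of column 'combo', we get 391580.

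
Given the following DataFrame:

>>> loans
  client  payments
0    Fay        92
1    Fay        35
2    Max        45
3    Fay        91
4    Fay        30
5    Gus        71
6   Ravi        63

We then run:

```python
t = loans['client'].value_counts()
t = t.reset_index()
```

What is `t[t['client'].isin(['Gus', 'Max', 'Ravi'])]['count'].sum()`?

3

value_counts of client:
client
Fay     4
Max     1
Gus     1
Ravi    1
Name: count, dtype: int64
reset_index():
  client  count
0    Fay      4
1    Max      1
2    Gus      1
3   Ravi      1
filter rows where client in ['Gus', 'Max', 'Ravi']:
  client  count
1    Max      1
2    Gus      1
3   Ravi      1
Finally, sum of column 'count' = 3.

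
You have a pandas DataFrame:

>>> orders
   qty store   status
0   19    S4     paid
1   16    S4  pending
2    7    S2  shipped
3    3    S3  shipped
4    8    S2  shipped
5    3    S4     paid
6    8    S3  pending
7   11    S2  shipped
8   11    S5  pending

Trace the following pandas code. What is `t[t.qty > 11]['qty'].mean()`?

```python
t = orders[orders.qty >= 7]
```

17.5

filter rows where qty >= 7:
   qty store   status
0   19    S4     paid
1   16    S4  pending
2    7    S2  shipped
4    8    S2  shipped
6    8    S3  pending
7   11    S2  shipped
8   11    S5  pending
filter rows where qty > 11:
   qty store   status
0   19    S4     paid
1   16    S4  pending
So mean() = 17.5.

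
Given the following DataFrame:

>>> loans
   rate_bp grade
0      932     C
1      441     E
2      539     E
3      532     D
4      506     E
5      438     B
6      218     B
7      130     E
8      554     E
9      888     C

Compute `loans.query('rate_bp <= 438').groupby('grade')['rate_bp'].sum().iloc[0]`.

filter rows where rate_bp <= 438:
   rate_bp grade
5      438     B
6      218     B
7      130     E
group by grade, sum of rate_bp:
grade
B    656
E    130
Name: rate_bp, dtype: int64
value at position 0 → 656

656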